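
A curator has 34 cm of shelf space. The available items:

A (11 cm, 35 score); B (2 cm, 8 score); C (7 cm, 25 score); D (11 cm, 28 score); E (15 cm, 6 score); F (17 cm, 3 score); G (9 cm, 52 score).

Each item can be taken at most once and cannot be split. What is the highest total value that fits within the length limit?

Check high-value combinations within 34 cm:
- A+B+D+G: length 11+2+11+9=33, value 35+8+28+52=123
- A+B+C+G: length 11+2+7+9=29, value 35+8+25+52=120
- A+D+G: length 11+11+9=31, value 35+28+52=115
- B+C+D+G: length 2+7+11+9=29, value 8+25+28+52=113
- A+C+G: length 11+7+9=27, value 35+25+52=112
Best: 123 score.

123 score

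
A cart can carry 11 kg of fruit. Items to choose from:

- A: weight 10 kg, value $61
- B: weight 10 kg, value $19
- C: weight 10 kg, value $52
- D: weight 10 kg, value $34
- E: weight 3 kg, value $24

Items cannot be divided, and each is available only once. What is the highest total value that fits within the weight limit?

This is a 0/1 knapsack; check combinations near the capacity.
- A: weight 10, value 61
- C: weight 10, value 52
- D: weight 10, value 34
- E: weight 3, value 24
- B: weight 10, value 19
Best: $61.

$61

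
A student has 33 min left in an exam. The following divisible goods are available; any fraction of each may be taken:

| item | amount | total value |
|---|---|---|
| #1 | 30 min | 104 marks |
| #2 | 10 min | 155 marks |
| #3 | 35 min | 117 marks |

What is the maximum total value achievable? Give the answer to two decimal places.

234.73

Take in order of value per unit:
- #2 (155/10 per unit): all 10 → value 155, running total 155.00
- #1 (104/30 per unit): 23 of 30 → value 23×104/30 = 79.7333, running total 234.73
Total 234.73.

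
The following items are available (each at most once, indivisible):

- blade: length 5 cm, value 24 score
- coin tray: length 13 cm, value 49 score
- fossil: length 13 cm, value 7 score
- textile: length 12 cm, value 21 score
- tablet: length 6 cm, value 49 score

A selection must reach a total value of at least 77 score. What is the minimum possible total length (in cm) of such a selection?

19

Subsets with value ≥ 77, sorted by total length:
- coin tray+tablet: length 19, value 98
- blade+textile+tablet: length 23, value 94
- blade+coin tray+tablet: length 24, value 122
- blade+fossil+tablet: length 24, value 80
Minimum length: 19 cm.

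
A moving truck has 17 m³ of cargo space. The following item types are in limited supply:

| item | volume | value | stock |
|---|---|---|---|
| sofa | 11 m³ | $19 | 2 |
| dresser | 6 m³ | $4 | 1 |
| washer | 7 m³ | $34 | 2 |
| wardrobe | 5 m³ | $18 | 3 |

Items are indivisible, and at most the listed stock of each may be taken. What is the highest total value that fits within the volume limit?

Top feasible selections:
- 1×washer + 2×wardrobe: volume 17, value 70
- 2×washer: volume 14, value 68
- 3×wardrobe: volume 15, value 54
Best: $70.

$70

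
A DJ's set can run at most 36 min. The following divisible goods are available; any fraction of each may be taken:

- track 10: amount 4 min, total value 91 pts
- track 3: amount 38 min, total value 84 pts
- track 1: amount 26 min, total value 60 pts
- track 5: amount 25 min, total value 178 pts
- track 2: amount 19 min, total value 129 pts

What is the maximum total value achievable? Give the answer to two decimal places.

316.53

Take in order of value per unit:
- track 10 (91/4 per unit): all 4 → value 91, running total 91.00
- track 5 (178/25 per unit): all 25 → value 178, running total 269.00
- track 2 (129/19 per unit): 7 of 19 → value 7×129/19 = 47.5263, running total 316.53
Total 316.53.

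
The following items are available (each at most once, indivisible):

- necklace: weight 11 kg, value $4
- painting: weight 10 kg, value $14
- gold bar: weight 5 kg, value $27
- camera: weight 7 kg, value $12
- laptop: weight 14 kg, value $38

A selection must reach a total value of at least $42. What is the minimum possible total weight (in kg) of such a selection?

19

Subsets with value ≥ 42, sorted by total weight:
- gold bar+laptop: weight 19, value 65
- camera+laptop: weight 21, value 50
Minimum weight: 19 kg.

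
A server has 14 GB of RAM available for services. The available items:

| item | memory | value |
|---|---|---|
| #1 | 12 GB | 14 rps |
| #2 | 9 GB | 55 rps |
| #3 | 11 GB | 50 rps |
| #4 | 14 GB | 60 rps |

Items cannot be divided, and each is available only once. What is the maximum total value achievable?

Check high-value combinations within 14 GB:
- #4: memory 14, value 60
- #2: memory 9, value 55
- #3: memory 11, value 50
- #1: memory 12, value 14
Best: 60 rps.

60 rps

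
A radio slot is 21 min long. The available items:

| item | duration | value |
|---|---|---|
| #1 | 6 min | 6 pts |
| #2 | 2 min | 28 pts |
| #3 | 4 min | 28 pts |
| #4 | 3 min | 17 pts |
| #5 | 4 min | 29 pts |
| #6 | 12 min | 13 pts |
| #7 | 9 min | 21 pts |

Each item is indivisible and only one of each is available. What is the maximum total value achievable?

Check high-value combinations within 21 min:
- #1+#2+#3+#4+#5: duration 6+2+4+3+4=19, value 6+28+28+17+29=108
- #2+#3+#5+#7: duration 2+4+4+9=19, value 28+28+29+21=106
- #2+#3+#4+#5: duration 2+4+3+4=13, value 28+28+17+29=102
- #2+#4+#5+#7: duration 2+3+4+9=18, value 28+17+29+21=95
- #3+#4+#5+#7: duration 4+3+4+9=20, value 28+17+29+21=95
Best: 108 pts.

108 pts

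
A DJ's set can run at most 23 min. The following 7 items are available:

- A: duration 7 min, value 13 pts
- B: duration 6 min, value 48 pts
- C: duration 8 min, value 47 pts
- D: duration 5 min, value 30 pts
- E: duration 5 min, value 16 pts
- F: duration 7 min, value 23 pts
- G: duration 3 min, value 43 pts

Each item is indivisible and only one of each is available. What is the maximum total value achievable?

Check high-value combinations within 23 min:
- B+C+D+G: duration 6+8+5+3=22, value 48+47+30+43=168
- B+C+E+G: duration 6+8+5+3=22, value 48+47+16+43=154
- B+D+F+G: duration 6+5+7+3=21, value 48+30+23+43=144
- C+D+F+G: duration 8+5+7+3=23, value 47+30+23+43=143
- B+C+G: duration 6+8+3=17, value 48+47+43=138
Best: 168 pts.

168 pts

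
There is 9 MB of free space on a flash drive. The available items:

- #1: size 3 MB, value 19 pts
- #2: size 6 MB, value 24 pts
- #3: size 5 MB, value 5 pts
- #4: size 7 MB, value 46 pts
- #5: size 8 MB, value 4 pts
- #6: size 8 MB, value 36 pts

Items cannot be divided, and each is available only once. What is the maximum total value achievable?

46 pts

Check high-value combinations within 9 MB:
- #4: size 7, value 46
- #1+#2: size 3+6=9, value 19+24=43
- #6: size 8, value 36
- #2: size 6, value 24
- #1+#3: size 3+5=8, value 19+5=24
Best: 46 pts.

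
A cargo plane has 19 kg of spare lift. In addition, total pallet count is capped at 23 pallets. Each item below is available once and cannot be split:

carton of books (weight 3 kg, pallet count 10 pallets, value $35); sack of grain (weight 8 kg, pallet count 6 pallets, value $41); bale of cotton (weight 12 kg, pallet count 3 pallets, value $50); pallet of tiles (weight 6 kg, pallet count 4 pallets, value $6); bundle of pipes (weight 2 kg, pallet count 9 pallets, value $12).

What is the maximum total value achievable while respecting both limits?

Feasible sets respecting both limits:
- carton of books+bale of cotton+bundle of pipes: weight 17, pallet count 22, value 97
- carton of books+bale of cotton: weight 15, pallet count 13, value 85
- carton of books+sack of grain+pallet of tiles: weight 17, pallet count 20, value 82
Best: $97.

$97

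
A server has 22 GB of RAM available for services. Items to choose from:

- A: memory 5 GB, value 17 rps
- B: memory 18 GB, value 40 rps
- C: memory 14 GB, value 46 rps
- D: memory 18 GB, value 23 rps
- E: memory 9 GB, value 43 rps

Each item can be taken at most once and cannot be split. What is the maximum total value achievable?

Check high-value combinations within 22 GB:
- A+C: memory 5+14=19, value 17+46=63
- A+E: memory 5+9=14, value 17+43=60
- C: memory 14, value 46
- E: memory 9, value 43
- B: memory 18, value 40
Best: 63 rps.

63 rps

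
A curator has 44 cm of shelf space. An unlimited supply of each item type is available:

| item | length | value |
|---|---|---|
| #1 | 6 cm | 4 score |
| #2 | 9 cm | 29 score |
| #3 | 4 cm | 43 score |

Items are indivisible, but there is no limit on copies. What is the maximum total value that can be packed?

473 score

Best value-per-unit is #3 at 43/4, and filling with it alone uses length 11×4=44. No mix of the others beats 11×43 = 473.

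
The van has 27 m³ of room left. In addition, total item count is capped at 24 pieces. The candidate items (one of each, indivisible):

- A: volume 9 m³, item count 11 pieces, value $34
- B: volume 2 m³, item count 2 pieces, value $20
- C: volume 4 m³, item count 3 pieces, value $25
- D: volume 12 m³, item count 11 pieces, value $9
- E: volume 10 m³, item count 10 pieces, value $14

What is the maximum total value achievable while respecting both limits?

Feasible sets respecting both limits:
- A+B+C: volume 15, item count 16, value 79
- A+C+E: volume 23, item count 24, value 73
- A+B+E: volume 21, item count 23, value 68
- A+B+D: volume 23, item count 24, value 63
Best: $79.

$79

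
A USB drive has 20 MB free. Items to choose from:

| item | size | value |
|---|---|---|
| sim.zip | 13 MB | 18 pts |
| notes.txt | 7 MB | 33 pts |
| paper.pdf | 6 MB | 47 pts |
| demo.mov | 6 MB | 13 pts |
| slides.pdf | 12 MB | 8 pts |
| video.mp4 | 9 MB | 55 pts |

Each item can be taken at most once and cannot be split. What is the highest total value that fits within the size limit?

Check high-value combinations within 20 MB:
- paper.pdf+video.mp4: size 6+9=15, value 47+55=102
- notes.txt+paper.pdf+demo.mov: size 7+6+6=19, value 33+47+13=93
- notes.txt+video.mp4: size 7+9=16, value 33+55=88
- notes.txt+paper.pdf: size 7+6=13, value 33+47=80
Best: 102 pts.

102 pts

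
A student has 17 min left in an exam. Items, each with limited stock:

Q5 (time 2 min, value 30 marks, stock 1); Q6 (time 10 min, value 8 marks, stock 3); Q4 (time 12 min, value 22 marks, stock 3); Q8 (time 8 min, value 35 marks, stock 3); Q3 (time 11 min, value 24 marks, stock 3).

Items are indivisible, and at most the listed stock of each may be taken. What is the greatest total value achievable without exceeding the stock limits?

Top feasible selections:
- 2×Q8: time 16, value 70
- 1×Q5 + 1×Q8: time 10, value 65
- 1×Q5 + 1×Q3: time 13, value 54
- 1×Q5 + 1×Q4: time 14, value 52
Best: 70 marks.

70 marks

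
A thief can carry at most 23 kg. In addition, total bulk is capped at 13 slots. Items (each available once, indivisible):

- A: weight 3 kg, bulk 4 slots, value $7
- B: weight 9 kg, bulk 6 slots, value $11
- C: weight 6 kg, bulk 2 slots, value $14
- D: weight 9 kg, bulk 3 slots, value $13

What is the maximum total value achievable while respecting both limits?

Feasible sets respecting both limits:
- A+C+D: weight 18, bulk 9, value 34
- A+B+C: weight 18, bulk 12, value 32
- A+B+D: weight 21, bulk 13, value 31
- C+D: weight 15, bulk 5, value 27
Best: $34.

$34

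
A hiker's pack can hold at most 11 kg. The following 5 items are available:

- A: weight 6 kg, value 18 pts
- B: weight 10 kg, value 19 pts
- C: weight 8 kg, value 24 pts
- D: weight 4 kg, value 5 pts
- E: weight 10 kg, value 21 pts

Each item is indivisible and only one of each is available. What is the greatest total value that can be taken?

Check high-value combinations within 11 kg:
- C: weight 8, value 24
- A+D: weight 6+4=10, value 18+5=23
- E: weight 10, value 21
- B: weight 10, value 19
Best: 24 pts.

24 pts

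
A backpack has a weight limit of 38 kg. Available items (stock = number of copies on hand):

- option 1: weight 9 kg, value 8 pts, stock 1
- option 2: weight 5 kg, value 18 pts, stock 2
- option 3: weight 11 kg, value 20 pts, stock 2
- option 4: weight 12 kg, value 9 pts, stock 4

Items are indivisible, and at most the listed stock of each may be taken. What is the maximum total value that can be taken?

Top feasible selections:
- 2×option 2 + 2×option 3: weight 32, value 76
- 1×option 1 + 1×option 2 + 2×option 3: weight 36, value 66
- 2×option 2 + 1×option 3 + 1×option 4: weight 33, value 65
Best: 76 pts.

76 pts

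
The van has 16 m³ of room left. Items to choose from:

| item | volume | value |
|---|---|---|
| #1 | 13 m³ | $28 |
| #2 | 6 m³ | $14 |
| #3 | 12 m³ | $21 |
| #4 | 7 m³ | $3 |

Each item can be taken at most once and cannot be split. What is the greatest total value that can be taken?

Check high-value combinations within 16 m³:
- #1: volume 13, value 28
- #3: volume 12, value 21
- #2+#4: volume 6+7=13, value 14+3=17
- #2: volume 6, value 14
- #4: volume 7, value 3
Best: $28.

$28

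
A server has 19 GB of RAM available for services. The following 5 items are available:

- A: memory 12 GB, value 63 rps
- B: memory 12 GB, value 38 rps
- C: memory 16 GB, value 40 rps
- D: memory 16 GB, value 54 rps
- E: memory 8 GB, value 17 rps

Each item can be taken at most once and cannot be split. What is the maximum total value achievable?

63 rps

This is a 0/1 knapsack; check combinations near the capacity.
- A: memory 12, value 63
- D: memory 16, value 54
- C: memory 16, value 40
- B: memory 12, value 38
Best: 63 rps.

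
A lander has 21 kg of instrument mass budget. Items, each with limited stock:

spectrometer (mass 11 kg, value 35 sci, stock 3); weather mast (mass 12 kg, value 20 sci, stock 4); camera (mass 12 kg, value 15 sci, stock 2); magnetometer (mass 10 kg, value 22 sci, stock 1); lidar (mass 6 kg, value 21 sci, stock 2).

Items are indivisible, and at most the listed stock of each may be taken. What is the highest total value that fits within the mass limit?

Top feasible selections:
- 1×spectrometer + 1×magnetometer: mass 21, value 57
- 1×spectrometer + 1×lidar: mass 17, value 56
- 1×magnetometer + 1×lidar: mass 16, value 43
Best: 57 sci.

57 sci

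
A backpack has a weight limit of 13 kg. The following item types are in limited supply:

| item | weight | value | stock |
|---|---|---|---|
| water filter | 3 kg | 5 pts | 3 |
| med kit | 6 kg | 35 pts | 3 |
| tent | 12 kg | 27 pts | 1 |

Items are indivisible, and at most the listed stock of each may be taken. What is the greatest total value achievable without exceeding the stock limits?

Top feasible selections:
- 2×med kit: weight 12, value 70
- 2×water filter + 1×med kit: weight 12, value 45
- 1×water filter + 1×med kit: weight 9, value 40
Best: 70 pts.

70 pts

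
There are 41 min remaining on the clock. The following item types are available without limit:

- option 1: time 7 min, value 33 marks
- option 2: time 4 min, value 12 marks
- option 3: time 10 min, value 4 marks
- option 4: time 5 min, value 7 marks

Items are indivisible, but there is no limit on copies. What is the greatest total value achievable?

177 marks

Best value-per-unit is option 1 at 33/7; filling with it alone gives 5×33 = 165.
Optimal mix: 5×option 1 + 1×option 2 → time 39, value 177.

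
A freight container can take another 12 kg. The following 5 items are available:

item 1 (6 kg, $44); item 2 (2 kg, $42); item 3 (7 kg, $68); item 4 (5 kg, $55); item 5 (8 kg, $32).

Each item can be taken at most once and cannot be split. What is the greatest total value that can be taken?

$123

Check high-value combinations within 12 kg:
- item 3+item 4: weight 7+5=12, value 68+55=123
- item 2+item 3: weight 2+7=9, value 42+68=110
- item 1+item 4: weight 6+5=11, value 44+55=99
- item 2+item 4: weight 2+5=7, value 42+55=97
Best: $123.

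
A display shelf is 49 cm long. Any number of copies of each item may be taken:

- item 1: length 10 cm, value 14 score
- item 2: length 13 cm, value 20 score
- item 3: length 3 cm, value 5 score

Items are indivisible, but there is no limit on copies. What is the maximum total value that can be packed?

80 score

Best value-per-unit is item 3 at 5/3; filling with it alone gives 16×5 = 80.
Optimal mix: 1×item 2 + 12×item 3 → length 49, value 80.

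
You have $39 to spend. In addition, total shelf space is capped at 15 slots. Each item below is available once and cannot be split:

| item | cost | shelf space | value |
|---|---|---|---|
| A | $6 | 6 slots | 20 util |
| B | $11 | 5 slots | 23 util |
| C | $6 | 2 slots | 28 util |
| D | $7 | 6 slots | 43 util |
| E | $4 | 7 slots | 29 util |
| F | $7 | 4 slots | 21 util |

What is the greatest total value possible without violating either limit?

100 util

Feasible sets respecting both limits:
- C+D+E: cost 17, shelf space 15, value 100
- B+C+D: cost 24, shelf space 13, value 94
- C+D+F: cost 20, shelf space 12, value 92
Best: 100 util.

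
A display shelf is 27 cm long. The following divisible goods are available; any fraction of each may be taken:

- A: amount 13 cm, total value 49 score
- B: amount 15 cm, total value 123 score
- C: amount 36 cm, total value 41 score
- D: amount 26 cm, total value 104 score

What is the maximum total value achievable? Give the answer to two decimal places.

Take in order of value per unit:
- B (123/15 per unit): all 15 → value 123, running total 123.00
- D (104/26 per unit): 12 of 26 → value 12×104/26 = 48.0000, running total 171.00
Total 171.00.

171.00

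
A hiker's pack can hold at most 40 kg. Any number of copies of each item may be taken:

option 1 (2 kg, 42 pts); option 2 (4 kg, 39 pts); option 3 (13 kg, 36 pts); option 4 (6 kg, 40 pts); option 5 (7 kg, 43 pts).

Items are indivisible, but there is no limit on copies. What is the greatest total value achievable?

Best value-per-unit is option 1 at 42/2, and filling with it alone uses weight 20×2=40. No mix of the others beats 20×42 = 840.

840 pts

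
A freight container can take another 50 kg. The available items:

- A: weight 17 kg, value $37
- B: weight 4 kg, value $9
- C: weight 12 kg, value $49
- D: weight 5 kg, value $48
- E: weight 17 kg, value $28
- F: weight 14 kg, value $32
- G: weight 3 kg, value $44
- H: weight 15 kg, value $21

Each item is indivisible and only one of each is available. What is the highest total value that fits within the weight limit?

$194

Check high-value combinations within 50 kg:
- C+D+F+G+H: weight 12+5+14+3+15=49, value 49+48+32+44+21=194
- A+B+C+D+G: weight 17+4+12+5+3=41, value 37+9+49+48+44=187
- B+C+D+F+G: weight 4+12+5+14+3=38, value 9+49+48+32+44=182
- A+C+D+G: weight 17+12+5+3=37, value 37+49+48+44=178
Best: $194.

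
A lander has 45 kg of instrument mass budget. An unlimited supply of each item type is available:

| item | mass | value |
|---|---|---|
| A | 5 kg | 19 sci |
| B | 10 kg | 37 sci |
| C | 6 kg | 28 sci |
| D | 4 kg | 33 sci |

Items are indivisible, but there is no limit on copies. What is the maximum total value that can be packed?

Best value-per-unit is D at 33/4, and filling with it alone uses mass 11×4=44. No mix of the others beats 11×33 = 363.

363 sci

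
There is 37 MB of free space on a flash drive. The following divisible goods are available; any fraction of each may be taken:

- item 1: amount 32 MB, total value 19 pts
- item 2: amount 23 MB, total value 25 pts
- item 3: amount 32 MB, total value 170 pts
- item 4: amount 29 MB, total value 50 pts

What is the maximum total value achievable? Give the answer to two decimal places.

178.62

Take in order of value per unit:
- item 3 (170/32 per unit): all 32 → value 170, running total 170.00
- item 4 (50/29 per unit): 5 of 29 → value 5×50/29 = 8.6207, running total 178.62
Total 178.62.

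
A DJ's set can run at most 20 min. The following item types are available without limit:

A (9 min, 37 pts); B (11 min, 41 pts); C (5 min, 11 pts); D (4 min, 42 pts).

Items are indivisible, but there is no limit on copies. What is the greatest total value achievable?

210 pts

Best value-per-unit is D at 42/4, and filling with it alone uses duration 5×4=20. No mix of the others beats 5×42 = 210.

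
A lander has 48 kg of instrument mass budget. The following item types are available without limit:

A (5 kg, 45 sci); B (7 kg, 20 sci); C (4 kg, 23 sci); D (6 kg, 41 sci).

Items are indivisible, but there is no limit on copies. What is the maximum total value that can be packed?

406 sci

Best value-per-unit is A at 45/5; filling with it alone gives 9×45 = 405.
Optimal mix: 8×A + 2×C → mass 48, value 406.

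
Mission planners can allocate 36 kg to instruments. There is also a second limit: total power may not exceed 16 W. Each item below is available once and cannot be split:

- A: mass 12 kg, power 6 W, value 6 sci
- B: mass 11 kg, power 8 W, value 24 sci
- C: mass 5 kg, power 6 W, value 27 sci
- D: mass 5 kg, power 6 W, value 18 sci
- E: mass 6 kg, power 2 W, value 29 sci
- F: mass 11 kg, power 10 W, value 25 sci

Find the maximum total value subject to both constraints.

Feasible sets respecting both limits:
- B+C+E: mass 22, power 16, value 80
- C+D+E: mass 16, power 14, value 74
- B+D+E: mass 22, power 16, value 71
Best: 80 sci.

80 sci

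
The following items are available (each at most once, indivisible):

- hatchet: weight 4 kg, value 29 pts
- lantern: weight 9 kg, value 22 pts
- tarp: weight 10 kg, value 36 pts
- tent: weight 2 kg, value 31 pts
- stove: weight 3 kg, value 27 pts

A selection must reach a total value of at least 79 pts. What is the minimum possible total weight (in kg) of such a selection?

Subsets with value ≥ 79, sorted by total weight:
- hatchet+tent+stove: weight 9, value 87
- lantern+tent+stove: weight 14, value 80
Minimum weight: 9 kg.

9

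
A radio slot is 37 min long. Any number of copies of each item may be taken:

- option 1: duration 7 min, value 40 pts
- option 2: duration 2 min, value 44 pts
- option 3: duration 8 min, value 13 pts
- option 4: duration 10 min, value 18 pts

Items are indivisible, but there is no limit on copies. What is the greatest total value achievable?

Best value-per-unit is option 2 at 44/2, and filling with it alone uses duration 18×2=36. No mix of the others beats 18×44 = 792.

792 pts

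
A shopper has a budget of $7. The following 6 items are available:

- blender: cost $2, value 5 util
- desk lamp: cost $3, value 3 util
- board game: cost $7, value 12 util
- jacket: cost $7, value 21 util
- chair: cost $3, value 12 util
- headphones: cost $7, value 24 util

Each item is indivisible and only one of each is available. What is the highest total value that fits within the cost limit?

24 util

Check high-value combinations within $7:
- headphones: cost 7, value 24
- jacket: cost 7, value 21
- blender+chair: cost 2+3=5, value 5+12=17
- desk lamp+chair: cost 3+3=6, value 3+12=15
- chair: cost 3, value 12
Best: 24 util.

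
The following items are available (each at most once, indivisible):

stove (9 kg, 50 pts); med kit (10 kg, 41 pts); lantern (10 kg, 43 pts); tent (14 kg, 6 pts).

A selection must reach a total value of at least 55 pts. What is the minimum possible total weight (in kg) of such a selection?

Subsets with value ≥ 55, sorted by total weight:
- stove+lantern: weight 19, value 93
- stove+med kit: weight 19, value 91
- med kit+lantern: weight 20, value 84
- stove+tent: weight 23, value 56
Minimum weight: 19 kg.

19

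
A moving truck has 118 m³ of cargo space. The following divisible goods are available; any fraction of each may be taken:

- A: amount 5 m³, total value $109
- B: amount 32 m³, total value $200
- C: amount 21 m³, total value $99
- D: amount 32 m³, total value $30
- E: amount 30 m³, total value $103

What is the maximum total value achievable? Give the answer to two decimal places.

539.13

Take in order of value per unit:
- A (109/5 per unit): all 5 → value 109, running total 109.00
- B (200/32 per unit): all 32 → value 200, running total 309.00
- C (99/21 per unit): all 21 → value 99, running total 408.00
- E (103/30 per unit): all 30 → value 103, running total 511.00
- D (30/32 per unit): 30 of 32 → value 30×30/32 = 28.1250, running total 539.13
Total 539.13.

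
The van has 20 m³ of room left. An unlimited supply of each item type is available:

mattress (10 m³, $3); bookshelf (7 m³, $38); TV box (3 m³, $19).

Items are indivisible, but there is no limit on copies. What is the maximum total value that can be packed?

$114

Best value-per-unit is TV box at 19/3; filling with it alone gives 6×19 = 114.
Optimal mix: 2×bookshelf + 2×TV box → volume 20, value 114.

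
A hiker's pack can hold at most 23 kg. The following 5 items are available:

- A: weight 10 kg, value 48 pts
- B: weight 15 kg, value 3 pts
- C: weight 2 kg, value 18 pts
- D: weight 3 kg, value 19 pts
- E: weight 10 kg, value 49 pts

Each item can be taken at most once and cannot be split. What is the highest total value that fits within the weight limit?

Check high-value combinations within 23 kg:
- A+D+E: weight 10+3+10=23, value 48+19+49=116
- A+C+E: weight 10+2+10=22, value 48+18+49=115
- A+E: weight 10+10=20, value 48+49=97
Best: 116 pts.

116 pts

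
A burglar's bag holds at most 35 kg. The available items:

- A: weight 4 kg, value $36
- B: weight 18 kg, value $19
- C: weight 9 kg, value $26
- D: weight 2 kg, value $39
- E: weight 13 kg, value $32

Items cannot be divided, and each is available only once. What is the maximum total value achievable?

$133

Check high-value combinations within 35 kg:
- A+C+D+E: weight 4+9+2+13=28, value 36+26+39+32=133
- A+B+C+D: weight 4+18+9+2=33, value 36+19+26+39=120
- A+D+E: weight 4+2+13=19, value 36+39+32=107
Best: $133.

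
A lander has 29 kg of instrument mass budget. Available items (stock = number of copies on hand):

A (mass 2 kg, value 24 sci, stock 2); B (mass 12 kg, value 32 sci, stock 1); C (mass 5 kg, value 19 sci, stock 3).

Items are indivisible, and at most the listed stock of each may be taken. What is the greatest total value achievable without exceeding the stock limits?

Top feasible selections:
- 2×A + 1×B + 2×C: mass 26, value 118
- 1×A + 1×B + 3×C: mass 29, value 113
Best: 118 sci.

118 sci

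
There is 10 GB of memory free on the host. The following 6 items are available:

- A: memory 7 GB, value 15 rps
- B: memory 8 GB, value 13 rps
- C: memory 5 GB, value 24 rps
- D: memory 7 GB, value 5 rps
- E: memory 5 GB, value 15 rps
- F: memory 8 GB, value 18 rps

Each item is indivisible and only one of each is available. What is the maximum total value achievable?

Check high-value combinations within 10 GB:
- C+E: memory 5+5=10, value 24+15=39
- C: memory 5, value 24
- F: memory 8, value 18
- E: memory 5, value 15
Best: 39 rps.

39 rps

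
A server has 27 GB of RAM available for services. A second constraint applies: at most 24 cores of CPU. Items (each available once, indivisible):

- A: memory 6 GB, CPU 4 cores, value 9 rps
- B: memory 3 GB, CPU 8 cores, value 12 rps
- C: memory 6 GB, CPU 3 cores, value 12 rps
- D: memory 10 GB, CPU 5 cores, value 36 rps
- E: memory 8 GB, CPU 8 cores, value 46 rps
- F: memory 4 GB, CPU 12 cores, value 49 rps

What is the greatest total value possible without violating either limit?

Feasible sets respecting both limits:
- C+E+F: memory 18, CPU 23, value 107
- B+C+D+E: memory 27, CPU 24, value 106
- A+C+D+F: memory 26, CPU 24, value 106
- A+E+F: memory 18, CPU 24, value 104
Best: 107 rps.

107 rps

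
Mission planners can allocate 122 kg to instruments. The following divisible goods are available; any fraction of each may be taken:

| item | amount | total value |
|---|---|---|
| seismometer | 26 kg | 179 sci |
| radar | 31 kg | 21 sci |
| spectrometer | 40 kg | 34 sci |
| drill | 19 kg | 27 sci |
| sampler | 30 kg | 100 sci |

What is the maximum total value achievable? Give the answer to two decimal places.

Take in order of value per unit:
- seismometer (179/26 per unit): all 26 → value 179, running total 179.00
- sampler (100/30 per unit): all 30 → value 100, running total 279.00
- drill (27/19 per unit): all 19 → value 27, running total 306.00
- spectrometer (34/40 per unit): all 40 → value 34, running total 340.00
- radar (21/31 per unit): 7 of 31 → value 7×21/31 = 4.7419, running total 344.74
Total 344.74.

344.74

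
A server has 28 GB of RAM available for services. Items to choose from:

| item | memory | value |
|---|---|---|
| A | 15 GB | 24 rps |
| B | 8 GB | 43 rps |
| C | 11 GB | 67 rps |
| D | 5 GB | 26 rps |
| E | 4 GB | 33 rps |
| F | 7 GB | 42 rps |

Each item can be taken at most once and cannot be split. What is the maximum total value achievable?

169 rps

Check high-value combinations within 28 GB:
- B+C+D+E: memory 8+11+5+4=28, value 43+67+26+33=169
- C+D+E+F: memory 11+5+4+7=27, value 67+26+33+42=168
- B+C+F: memory 8+11+7=26, value 43+67+42=152
- B+D+E+F: memory 8+5+4+7=24, value 43+26+33+42=144
- B+C+E: memory 8+11+4=23, value 43+67+33=143
Best: 169 rps.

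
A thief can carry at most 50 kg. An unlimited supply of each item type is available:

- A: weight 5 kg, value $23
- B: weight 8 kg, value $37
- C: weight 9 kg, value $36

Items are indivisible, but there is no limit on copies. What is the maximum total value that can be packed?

Best value-per-unit is B at 37/8; filling with it alone gives 6×37 = 222.
Optimal mix: 2×A + 5×B → weight 50, value 231.

$231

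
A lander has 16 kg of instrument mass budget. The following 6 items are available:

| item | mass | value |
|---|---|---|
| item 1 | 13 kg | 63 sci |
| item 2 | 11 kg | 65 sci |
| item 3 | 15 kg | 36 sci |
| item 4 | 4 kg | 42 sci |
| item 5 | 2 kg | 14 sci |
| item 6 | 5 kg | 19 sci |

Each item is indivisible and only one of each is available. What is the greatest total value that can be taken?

107 sci

Check high-value combinations within 16 kg:
- item 2+item 4: mass 11+4=15, value 65+42=107
- item 2+item 6: mass 11+5=16, value 65+19=84
- item 2+item 5: mass 11+2=13, value 65+14=79
Best: 107 sci.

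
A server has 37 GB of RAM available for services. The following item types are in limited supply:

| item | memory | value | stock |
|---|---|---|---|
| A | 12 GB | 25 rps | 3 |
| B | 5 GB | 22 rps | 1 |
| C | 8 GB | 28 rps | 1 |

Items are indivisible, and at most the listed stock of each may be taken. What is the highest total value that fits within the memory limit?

Top feasible selections:
- 2×A + 1×B + 1×C: memory 37, value 100
- 2×A + 1×C: memory 32, value 78
- 1×A + 1×B + 1×C: memory 25, value 75
Best: 100 rps.

100 rps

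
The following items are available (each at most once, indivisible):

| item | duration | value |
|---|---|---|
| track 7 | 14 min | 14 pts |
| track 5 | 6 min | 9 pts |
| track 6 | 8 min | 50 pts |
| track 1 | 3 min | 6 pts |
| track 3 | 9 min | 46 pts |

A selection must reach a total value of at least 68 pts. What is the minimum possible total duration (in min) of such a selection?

17

Subsets with value ≥ 68, sorted by total duration:
- track 6+track 3: duration 17, value 96
- track 6+track 1+track 3: duration 20, value 102
- track 5+track 6+track 3: duration 23, value 105
Minimum duration: 17 min.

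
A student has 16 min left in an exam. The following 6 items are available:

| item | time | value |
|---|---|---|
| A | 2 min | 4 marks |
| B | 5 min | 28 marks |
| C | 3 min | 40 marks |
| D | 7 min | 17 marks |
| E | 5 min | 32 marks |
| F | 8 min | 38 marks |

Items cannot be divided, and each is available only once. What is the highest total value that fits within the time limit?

110 marks

Check high-value combinations within 16 min:
- C+E+F: time 3+5+8=16, value 40+32+38=110
- B+C+F: time 5+3+8=16, value 28+40+38=106
- A+B+C+E: time 2+5+3+5=15, value 4+28+40+32=104
Best: 110 marks.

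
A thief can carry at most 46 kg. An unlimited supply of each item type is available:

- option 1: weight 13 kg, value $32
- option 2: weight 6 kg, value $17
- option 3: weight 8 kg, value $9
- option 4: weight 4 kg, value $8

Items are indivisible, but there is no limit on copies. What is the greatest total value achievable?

$127

Best value-per-unit is option 2 at 17/6; filling with it alone gives 7×17 = 119.
Optimal mix: 7×option 2 + 1×option 4 → weight 46, value 127.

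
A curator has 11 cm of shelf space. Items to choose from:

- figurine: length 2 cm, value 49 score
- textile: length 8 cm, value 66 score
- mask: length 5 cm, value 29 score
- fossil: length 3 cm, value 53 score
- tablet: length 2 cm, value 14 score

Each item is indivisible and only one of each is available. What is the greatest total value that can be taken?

131 score

This is a 0/1 knapsack; check combinations near the capacity.
- figurine+mask+fossil: length 2+5+3=10, value 49+29+53=131
- textile+fossil: length 8+3=11, value 66+53=119
- figurine+fossil+tablet: length 2+3+2=7, value 49+53+14=116
- figurine+textile: length 2+8=10, value 49+66=115
- figurine+fossil: length 2+3=5, value 49+53=102
Best: 131 score.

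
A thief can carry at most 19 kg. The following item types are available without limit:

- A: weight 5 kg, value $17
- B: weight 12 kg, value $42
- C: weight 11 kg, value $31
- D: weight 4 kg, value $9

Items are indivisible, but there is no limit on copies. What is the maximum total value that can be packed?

$60

Best value-per-unit is B at 42/12; filling with it alone gives 1×42 = 42.
Optimal mix: 3×A + 1×D → weight 19, value 60.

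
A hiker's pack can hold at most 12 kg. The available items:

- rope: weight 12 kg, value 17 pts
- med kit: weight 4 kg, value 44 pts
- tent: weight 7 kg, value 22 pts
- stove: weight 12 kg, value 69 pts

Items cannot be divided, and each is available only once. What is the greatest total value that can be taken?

Check high-value combinations within 12 kg:
- stove: weight 12, value 69
- med kit+tent: weight 4+7=11, value 44+22=66
- med kit: weight 4, value 44
Best: 69 pts.

69 pts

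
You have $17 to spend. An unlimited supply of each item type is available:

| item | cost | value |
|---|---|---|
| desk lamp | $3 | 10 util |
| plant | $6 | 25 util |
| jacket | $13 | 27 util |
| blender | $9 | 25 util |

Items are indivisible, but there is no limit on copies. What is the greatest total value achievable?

60 util

Best value-per-unit is plant at 25/6; filling with it alone gives 2×25 = 50.
Optimal mix: 1×desk lamp + 2×plant → cost 15, value 60.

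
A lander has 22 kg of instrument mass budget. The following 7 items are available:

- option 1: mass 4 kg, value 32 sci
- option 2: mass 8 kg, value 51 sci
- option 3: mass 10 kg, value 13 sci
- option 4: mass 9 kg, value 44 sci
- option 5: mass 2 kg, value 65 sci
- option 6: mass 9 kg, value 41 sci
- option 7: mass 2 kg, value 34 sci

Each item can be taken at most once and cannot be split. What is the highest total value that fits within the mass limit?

194 sci

Check high-value combinations within 22 kg:
- option 2+option 4+option 5+option 7: mass 8+9+2+2=21, value 51+44+65+34=194
- option 2+option 5+option 6+option 7: mass 8+2+9+2=21, value 51+65+41+34=191
- option 4+option 5+option 6+option 7: mass 9+2+9+2=22, value 44+65+41+34=184
Best: 194 sci.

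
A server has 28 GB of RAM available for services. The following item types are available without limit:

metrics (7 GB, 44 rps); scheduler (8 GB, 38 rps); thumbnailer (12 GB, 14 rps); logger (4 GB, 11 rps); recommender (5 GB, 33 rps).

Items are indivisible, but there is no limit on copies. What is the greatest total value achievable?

176 rps

Best value-per-unit is recommender at 33/5; filling with it alone gives 5×33 = 165.
Optimal mix: 4×metrics → memory 28, value 176.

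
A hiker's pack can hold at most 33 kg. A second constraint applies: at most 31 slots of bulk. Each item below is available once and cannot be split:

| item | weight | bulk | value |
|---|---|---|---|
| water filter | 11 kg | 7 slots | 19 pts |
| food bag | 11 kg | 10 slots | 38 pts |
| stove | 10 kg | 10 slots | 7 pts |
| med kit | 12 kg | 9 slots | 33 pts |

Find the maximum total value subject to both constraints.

Feasible sets respecting both limits:
- food bag+stove+med kit: weight 33, bulk 29, value 78
- food bag+med kit: weight 23, bulk 19, value 71
- water filter+food bag+stove: weight 32, bulk 27, value 64
Best: 78 pts.

78 pts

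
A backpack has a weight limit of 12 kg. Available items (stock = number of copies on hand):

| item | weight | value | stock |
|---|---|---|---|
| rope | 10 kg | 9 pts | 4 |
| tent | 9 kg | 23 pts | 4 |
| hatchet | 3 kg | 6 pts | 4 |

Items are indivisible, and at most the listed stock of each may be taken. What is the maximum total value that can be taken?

Top feasible selections:
- 1×tent + 1×hatchet: weight 12, value 29
- 4×hatchet: weight 12, value 24
- 1×tent: weight 9, value 23
- 3×hatchet: weight 9, value 18
Best: 29 pts.

29 pts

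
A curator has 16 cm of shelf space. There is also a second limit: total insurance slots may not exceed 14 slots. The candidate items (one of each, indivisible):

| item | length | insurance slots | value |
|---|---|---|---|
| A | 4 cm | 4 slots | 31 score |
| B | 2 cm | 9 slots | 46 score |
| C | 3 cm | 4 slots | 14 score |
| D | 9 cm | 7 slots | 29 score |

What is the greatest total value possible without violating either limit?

Feasible sets respecting both limits:
- A+B: length 6, insurance slots 13, value 77
- B+C: length 5, insurance slots 13, value 60
- A+D: length 13, insurance slots 11, value 60
Best: 77 score.

77 score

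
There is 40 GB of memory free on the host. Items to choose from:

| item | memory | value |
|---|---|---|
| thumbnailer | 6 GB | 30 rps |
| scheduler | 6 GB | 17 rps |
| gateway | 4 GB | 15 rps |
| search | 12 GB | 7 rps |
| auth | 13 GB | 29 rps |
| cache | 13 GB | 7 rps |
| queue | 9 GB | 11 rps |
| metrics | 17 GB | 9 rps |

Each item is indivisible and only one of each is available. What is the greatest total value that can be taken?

102 rps

Check high-value combinations within 40 GB:
- thumbnailer+scheduler+gateway+auth+queue: memory 6+6+4+13+9=38, value 30+17+15+29+11=102
- thumbnailer+scheduler+gateway+auth: memory 6+6+4+13=29, value 30+17+15+29=91
- thumbnailer+scheduler+auth+queue: memory 6+6+13+9=34, value 30+17+29+11=87
Best: 102 rps.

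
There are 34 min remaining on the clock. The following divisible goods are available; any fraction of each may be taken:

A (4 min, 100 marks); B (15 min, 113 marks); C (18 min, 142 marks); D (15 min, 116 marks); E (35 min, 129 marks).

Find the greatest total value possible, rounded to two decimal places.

Take in order of value per unit:
- A (100/4 per unit): all 4 → value 100, running total 100.00
- C (142/18 per unit): all 18 → value 142, running total 242.00
- D (116/15 per unit): 12 of 15 → value 12×116/15 = 92.8000, running total 334.80
Total 334.80.

334.80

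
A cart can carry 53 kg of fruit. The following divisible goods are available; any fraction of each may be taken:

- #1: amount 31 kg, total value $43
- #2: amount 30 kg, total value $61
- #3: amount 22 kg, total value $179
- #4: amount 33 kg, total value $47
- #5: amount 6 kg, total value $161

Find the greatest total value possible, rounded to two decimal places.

Take in order of value per unit:
- #5 (161/6 per unit): all 6 → value 161, running total 161.00
- #3 (179/22 per unit): all 22 → value 179, running total 340.00
- #2 (61/30 per unit): 25 of 30 → value 25×61/30 = 50.8333, running total 390.83
Total 390.83.

390.83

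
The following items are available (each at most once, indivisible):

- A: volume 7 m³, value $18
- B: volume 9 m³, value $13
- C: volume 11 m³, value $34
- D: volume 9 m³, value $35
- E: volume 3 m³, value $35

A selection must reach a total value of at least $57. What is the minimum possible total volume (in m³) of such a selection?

Subsets with value ≥ 57, sorted by total volume:
- D+E: volume 12, value 70
- C+E: volume 14, value 69
- A+D+E: volume 19, value 88
- A+B+E: volume 19, value 66
Minimum volume: 12 m³.

12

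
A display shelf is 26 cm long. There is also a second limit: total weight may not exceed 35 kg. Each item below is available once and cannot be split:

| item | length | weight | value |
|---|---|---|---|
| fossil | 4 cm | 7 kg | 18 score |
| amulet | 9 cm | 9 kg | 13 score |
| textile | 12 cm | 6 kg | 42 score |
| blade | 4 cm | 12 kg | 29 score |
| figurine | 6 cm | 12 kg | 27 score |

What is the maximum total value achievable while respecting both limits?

Feasible sets respecting both limits:
- textile+blade+figurine: length 22, weight 30, value 98
- fossil+textile+blade: length 20, weight 25, value 89
- fossil+textile+figurine: length 22, weight 25, value 87
- amulet+textile+blade: length 25, weight 27, value 84
Best: 98 score.

98 score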